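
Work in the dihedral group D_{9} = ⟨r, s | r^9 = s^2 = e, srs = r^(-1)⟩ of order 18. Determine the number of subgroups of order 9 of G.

|G| = 18 and 9 | 18, so subgroups of order 9 are possible by Lagrange.
The subgroups of order 9 are: {e, r, r^2, r^3, r^4, r^5, r^6, r^7, r^8}.
So G has 1 subgroup of order 9.

1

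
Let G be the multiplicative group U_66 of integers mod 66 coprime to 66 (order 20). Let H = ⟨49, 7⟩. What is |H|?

|⟨49⟩| = 5 and |⟨7⟩| = 10, so |H| is a multiple of lcm(5, 10) = 10 and divides |G| = 20.
Closing under the operation: H = {1, 7, 13, 19, 25, 31, 37, 43, 49, 61}, so |H| = 10.

10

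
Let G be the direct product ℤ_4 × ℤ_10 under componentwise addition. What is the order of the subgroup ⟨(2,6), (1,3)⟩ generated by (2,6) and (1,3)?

20

|⟨(2,6)⟩| = 10 and |⟨(1,3)⟩| = 20, so |H| is a multiple of lcm(10, 20) = 20 and divides |G| = 40.
Closing under the operation: H = {(0,0), (0,2), (0,4), (0,6), (0,8), (1,1), (1,3), (1,5), (1,7), (1,9), (2,0), (2,2), (2,4), (2,6), (2,8), (3,1), (3,3), (3,5), (3,7), (3,9)}, so |H| = 20.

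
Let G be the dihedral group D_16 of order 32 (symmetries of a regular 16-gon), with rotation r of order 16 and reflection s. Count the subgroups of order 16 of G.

|G| = 32 and 16 | 32, so subgroups of order 16 are possible by Lagrange.
The subgroups of order 16 are: {e, r, r^2, r^3, r^4, r^5, r^6, r^7, r^8, r^9, r^10, r^11, r^12, r^13, r^14, r^15}; {e, r^2, r^4, r^6, r^8, r^10, r^12, r^14, s, r^2s, r^4s, r^6s, r^8s, r^10s, r^12s, r^14s}; {e, r^2, r^4, r^6, r^8, r^10, r^12, r^14, rs, r^3s, r^5s, r^7s, r^9s, r^11s, r^13s, r^15s}.
So G has 3 subgroups of order 16.

3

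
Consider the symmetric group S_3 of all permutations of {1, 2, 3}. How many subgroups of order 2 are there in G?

3

|G| = 6 and 2 | 6, so subgroups of order 2 are possible by Lagrange.
The subgroups of order 2 are: {e, (1 2)}; {e, (1 3)}; {e, (2 3)}.
So G has 3 subgroups of order 2.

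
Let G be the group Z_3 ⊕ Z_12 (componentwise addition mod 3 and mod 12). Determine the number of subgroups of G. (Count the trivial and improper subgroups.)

18

|G| = 36, so by Lagrange every subgroup order divides 36. Divisors: 1, 2, 3, 4, 6, 9, 12, 18, 36.
Subgroups by order — order 1: 1; order 2: 1; order 3: 4; order 4: 1; order 6: 4; order 9: 1; order 12: 4; order 18: 1; order 36: 1.
Total: 1 + 1 + 4 + 1 + 4 + 1 + 4 + 1 + 1 = 18.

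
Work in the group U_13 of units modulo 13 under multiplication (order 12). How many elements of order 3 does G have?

2

The elements of order 3 are: 3, 9.
That's 2.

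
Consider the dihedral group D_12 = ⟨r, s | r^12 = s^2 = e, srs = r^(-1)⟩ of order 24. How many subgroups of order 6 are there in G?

|G| = 24 and 6 | 24, so subgroups of order 6 are possible by Lagrange.
The subgroups of order 6 are: {e, r^2, r^4, r^6, r^8, r^10}; {e, r^4, r^8, r^2s, r^6s, r^10s}; {e, r^4, r^8, r^3s, r^7s, r^11s}; {e, r^4, r^8, s, r^4s, r^8s}; … (5 in all).
So G has 5 subgroups of order 6.

5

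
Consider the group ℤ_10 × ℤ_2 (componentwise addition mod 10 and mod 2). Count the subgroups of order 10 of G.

|G| = 20 and 10 | 20, so subgroups of order 10 are possible by Lagrange.
The subgroups of order 10 are: {(0,0), (0,1), (2,0), (2,1), (4,0), (4,1), (6,0), (6,1), (8,0), (8,1)}; {(0,0), (1,0), (2,0), (3,0), (4,0), (5,0), (6,0), (7,0), (8,0), (9,0)}; {(0,0), (1,1), (2,0), (3,1), (4,0), (5,1), (6,0), (7,1), (8,0), (9,1)}.
So G has 3 subgroups of order 10.

3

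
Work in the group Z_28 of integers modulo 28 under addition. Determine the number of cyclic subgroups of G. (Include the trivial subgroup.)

6

A cyclic subgroup of order d is generated by each of its φ(d) elements of order d, so the cyclic subgroups of order d number (#elements of order d)/φ(d).
Cyclic subgroups by order — order 1: 1; order 2: 1; order 4: 1; order 7: 1; order 14: 1; order 28: 1.
Total: 6.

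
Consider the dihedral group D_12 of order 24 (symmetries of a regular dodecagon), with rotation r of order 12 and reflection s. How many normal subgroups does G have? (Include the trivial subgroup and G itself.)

9

G has 34 subgroups. Checking conjugation-invariance by order — order 1: 1/1 normal; order 2: 1/13 normal; order 3: 1/1 normal; order 4: 1/7 normal; order 6: 1/5 normal; order 8: 0/3 normal; order 12: 3/3 normal; order 24: 1/1 normal.
Total normal subgroups: 9.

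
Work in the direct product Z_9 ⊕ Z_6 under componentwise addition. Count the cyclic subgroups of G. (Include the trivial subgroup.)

16

Each element a generates a cyclic subgroup ⟨a⟩; distinct elements may generate the same one (a cyclic group of order d has φ(d) generators).
Cyclic subgroups by order — order 1: 1; order 2: 1; order 3: 4; order 6: 4; order 9: 3; order 18: 3.
Total: 16.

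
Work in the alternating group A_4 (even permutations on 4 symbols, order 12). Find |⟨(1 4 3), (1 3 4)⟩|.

3

|⟨(1 4 3)⟩| = 3 and |⟨(1 3 4)⟩| = 3, so |H| is a multiple of lcm(3, 3) = 3 and divides |G| = 12.
Closing under the operation: H = {e, (1 3 4), (1 4 3)}, so |H| = 3.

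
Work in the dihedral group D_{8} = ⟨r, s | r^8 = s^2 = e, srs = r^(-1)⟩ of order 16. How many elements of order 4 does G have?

2

The elements of order 4 are: r^2, r^6.
That's 2.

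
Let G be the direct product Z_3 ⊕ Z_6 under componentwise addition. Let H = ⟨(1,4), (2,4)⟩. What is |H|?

|⟨(1,4)⟩| = 3 and |⟨(2,4)⟩| = 3, so |H| is a multiple of lcm(3, 3) = 3 and divides |G| = 18.
Closing under the operation: H = {(0,0), (0,2), (0,4), (1,0), (1,2), (1,4), (2,0), (2,2), (2,4)}, so |H| = 9.

9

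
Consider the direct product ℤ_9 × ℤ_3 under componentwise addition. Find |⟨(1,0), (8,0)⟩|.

9

|⟨(1,0)⟩| = 9 and |⟨(8,0)⟩| = 9, so |H| is a multiple of lcm(9, 9) = 9 and divides |G| = 27.
Closing under the operation: H = {(0,0), (1,0), (2,0), (3,0), (4,0), (5,0), (6,0), (7,0), (8,0)}, so |H| = 9.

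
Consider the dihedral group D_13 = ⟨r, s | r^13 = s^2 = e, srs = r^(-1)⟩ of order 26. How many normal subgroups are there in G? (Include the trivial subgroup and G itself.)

3

G has 16 subgroups. Checking conjugation-invariance by order — order 1: 1/1 normal; order 2: 0/13 normal; order 13: 1/1 normal; order 26: 1/1 normal.
Total normal subgroups: 3.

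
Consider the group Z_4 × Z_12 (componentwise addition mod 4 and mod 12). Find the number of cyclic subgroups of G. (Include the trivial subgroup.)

20

A cyclic subgroup of order d is generated by each of its φ(d) elements of order d, so the cyclic subgroups of order d number (#elements of order d)/φ(d).
Cyclic subgroups by order — order 1: 1; order 2: 3; order 3: 1; order 4: 6; order 6: 3; order 12: 6.
Total: 20.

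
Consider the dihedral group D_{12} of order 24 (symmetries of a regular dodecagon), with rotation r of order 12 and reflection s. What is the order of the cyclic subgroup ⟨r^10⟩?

6

Computing powers of r^10: the smallest k with (r^10)^k = e is k = 6.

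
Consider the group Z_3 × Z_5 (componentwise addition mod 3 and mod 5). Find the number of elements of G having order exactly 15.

8

An element (a,b) has order lcm(ord(a), ord(b)); count pairs with lcm equal to 15.
Enumerating gives 8 such elements.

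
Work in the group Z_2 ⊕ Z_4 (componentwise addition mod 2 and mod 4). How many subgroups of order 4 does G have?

3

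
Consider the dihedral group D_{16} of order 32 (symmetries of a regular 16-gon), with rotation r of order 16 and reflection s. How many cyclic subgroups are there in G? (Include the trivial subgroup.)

21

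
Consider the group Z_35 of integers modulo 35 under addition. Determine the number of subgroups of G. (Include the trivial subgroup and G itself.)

Subgroups of the cyclic group Z_35 correspond bijectively to divisors of 35.
Divisors of 35: 1, 5, 7, 35.
So Z_35 has 4 subgroups.

4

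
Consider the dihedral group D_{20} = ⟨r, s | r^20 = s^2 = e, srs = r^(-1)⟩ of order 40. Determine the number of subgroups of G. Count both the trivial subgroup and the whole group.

|G| = 40, so by Lagrange every subgroup order divides 40. Divisors: 1, 2, 4, 5, 8, 10, 20, 40.
Subgroups by order — order 1: 1; order 2: 21; order 4: 11; order 5: 1; order 8: 5; order 10: 5; order 20: 3; order 40: 1.
Total: 1 + 21 + 11 + 1 + 5 + 5 + 3 + 1 = 48.

48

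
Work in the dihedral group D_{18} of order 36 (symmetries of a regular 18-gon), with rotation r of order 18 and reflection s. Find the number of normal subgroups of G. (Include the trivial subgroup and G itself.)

9

G has 45 subgroups. Checking conjugation-invariance by order — order 1: 1/1 normal; order 2: 1/19 normal; order 3: 1/1 normal; order 4: 0/9 normal; order 6: 1/7 normal; order 9: 1/1 normal; order 12: 0/3 normal; order 18: 3/3 normal; order 36: 1/1 normal.
Total normal subgroups: 9.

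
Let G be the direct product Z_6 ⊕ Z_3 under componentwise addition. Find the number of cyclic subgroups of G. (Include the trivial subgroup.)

A cyclic subgroup of order d is generated by each of its φ(d) elements of order d, so the cyclic subgroups of order d number (#elements of order d)/φ(d).
Cyclic subgroups by order — order 1: 1; order 2: 1; order 3: 4; order 6: 4.
Total: 10.

10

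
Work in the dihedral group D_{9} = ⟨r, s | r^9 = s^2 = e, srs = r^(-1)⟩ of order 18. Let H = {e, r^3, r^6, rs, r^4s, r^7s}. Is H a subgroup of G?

|H| = 6 divides |G| = 18, consistent with Lagrange.
H contains the identity, every element's inverse is in H, and H is closed under ·: it is a subgroup.

Yes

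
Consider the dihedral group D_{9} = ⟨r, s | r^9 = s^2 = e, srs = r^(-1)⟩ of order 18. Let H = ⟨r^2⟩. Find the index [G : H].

|⟨r^2⟩| = 9 and |G| = 18.
By Lagrange, [G : H] = |G|/|H| = 18/9 = 2.

2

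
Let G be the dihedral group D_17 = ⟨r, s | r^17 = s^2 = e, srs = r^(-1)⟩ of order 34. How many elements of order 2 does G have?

17

Enumerating element orders in G gives 17 elements of order 2.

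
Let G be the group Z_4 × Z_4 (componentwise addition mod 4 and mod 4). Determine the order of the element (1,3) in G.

4

The order of (1,3) in Z_4 × Z_4 is lcm(ord(1) in Z_4, ord(3) in Z_4).
ord(1) = 4 and ord(3) = 4, so |⟨(1,3)⟩| = lcm(4, 4) = 4.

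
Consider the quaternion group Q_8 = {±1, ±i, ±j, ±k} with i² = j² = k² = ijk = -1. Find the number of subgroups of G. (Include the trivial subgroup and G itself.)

|G| = 8, so by Lagrange every subgroup order divides 8. Divisors: 1, 2, 4, 8.
Subgroups by order — order 1: 1; order 2: 1; order 4: 3; order 8: 1.
Total: 1 + 1 + 3 + 1 = 6.

6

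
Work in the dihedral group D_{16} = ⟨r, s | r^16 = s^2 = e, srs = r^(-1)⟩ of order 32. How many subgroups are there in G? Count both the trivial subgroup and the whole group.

|G| = 32, so by Lagrange every subgroup order divides 32. Divisors: 1, 2, 4, 8, 16, 32.
Subgroups by order — order 1: 1; order 2: 17; order 4: 9; order 8: 5; order 16: 3; order 32: 1.
Total: 1 + 17 + 9 + 5 + 3 + 1 = 36.

36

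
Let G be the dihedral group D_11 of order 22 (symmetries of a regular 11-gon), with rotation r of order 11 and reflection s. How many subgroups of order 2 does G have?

|G| = 22 and 2 | 22, so subgroups of order 2 are possible by Lagrange.
The subgroups of order 2 are: {e, r^10s}; {e, r^2s}; {e, r^3s}; {e, r^4s}; … (11 in all).
So G has 11 subgroups of order 2.

11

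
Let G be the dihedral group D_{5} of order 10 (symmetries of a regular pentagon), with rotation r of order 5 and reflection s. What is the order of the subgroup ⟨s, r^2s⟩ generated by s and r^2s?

|⟨s⟩| = 2 and |⟨r^2s⟩| = 2, so |H| is a multiple of lcm(2, 2) = 2 and divides |G| = 10.
Closing {s, r^2s} under the group operation gives all of G, so |H| = 10.

10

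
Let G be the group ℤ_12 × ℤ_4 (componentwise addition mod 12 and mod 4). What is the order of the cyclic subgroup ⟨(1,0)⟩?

The order of (1,0) in Z_12 × Z_4 is lcm(ord(1) in Z_12, ord(0) in Z_4).
ord(1) = 12 and ord(0) = 1, so |⟨(1,0)⟩| = lcm(12, 1) = 12.

12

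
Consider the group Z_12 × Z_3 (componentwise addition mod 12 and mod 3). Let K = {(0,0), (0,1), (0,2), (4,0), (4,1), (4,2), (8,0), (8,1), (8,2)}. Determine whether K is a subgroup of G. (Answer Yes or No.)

|K| = 9 divides |G| = 36, consistent with Lagrange.
K contains the identity, every element's inverse is in K, and K is closed under +: it is a subgroup.

Yes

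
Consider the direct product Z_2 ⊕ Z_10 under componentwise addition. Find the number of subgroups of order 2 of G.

|G| = 20 and 2 | 20, so subgroups of order 2 are possible by Lagrange.
The subgroups of order 2 are: {(0,0), (0,5)}; {(0,0), (1,0)}; {(0,0), (1,5)}.
So G has 3 subgroups of order 2.

3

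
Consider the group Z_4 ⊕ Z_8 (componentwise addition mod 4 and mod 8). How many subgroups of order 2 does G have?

|G| = 32 and 2 | 32, so subgroups of order 2 are possible by Lagrange.
The subgroups of order 2 are: {(0,0), (0,4)}; {(0,0), (2,0)}; {(0,0), (2,4)}.
So G has 3 subgroups of order 2.

3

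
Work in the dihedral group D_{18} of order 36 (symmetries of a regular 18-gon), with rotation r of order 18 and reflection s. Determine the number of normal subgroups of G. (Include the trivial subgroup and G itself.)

9

G has 45 subgroups. Checking conjugation-invariance by order — order 1: 1/1 normal; order 2: 1/19 normal; order 3: 1/1 normal; order 4: 0/9 normal; order 6: 1/7 normal; order 9: 1/1 normal; order 12: 0/3 normal; order 18: 3/3 normal; order 36: 1/1 normal.
Total normal subgroups: 9.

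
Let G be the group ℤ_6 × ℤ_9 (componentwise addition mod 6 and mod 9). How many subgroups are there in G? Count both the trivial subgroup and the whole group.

|G| = 54, so by Lagrange every subgroup order divides 54. Divisors: 1, 2, 3, 6, 9, 18, 27, 54.
Subgroups by order — order 1: 1; order 2: 1; order 3: 4; order 6: 4; order 9: 4; order 18: 4; order 27: 1; order 54: 1.
Total: 1 + 1 + 4 + 4 + 4 + 4 + 1 + 1 = 20.

20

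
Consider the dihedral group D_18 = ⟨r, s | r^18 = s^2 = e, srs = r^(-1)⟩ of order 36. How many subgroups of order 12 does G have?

|G| = 36 and 12 | 36, so subgroups of order 12 are possible by Lagrange.
The subgroups of order 12 are: {e, r^3, r^6, r^9, r^12, r^15, rs, r^4s, r^7s, r^10s, r^13s, r^16s}; {e, r^3, r^6, r^9, r^12, r^15, r^2s, r^5s, r^8s, r^11s, r^14s, r^17s}; {e, r^3, r^6, r^9, r^12, r^15, s, r^3s, r^6s, r^9s, r^12s, r^15s}.
So G has 3 subgroups of order 12.

3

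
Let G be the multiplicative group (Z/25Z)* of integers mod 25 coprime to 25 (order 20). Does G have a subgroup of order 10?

10 | 20. A subgroup of order 10 is {1, 4, 6, 9, 11, 14, 16, 19, 21, 24}.

Yes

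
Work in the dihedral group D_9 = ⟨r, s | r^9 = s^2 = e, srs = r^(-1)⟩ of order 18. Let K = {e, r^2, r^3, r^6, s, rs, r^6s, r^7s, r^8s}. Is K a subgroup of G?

No

r^2 ∈ K but its inverse r^7 ∉ K, so K is not a subgroup.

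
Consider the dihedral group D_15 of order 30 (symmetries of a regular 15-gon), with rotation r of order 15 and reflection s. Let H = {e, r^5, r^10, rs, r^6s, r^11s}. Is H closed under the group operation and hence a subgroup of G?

Yes

|H| = 6 divides |G| = 30, consistent with Lagrange.
H contains the identity, every element's inverse is in H, and H is closed under ·: it is a subgroup.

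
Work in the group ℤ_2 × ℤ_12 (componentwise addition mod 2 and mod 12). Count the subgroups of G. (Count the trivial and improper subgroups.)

|G| = 24, so by Lagrange every subgroup order divides 24. Divisors: 1, 2, 3, 4, 6, 8, 12, 24.
Subgroups by order — order 1: 1; order 2: 3; order 3: 1; order 4: 3; order 6: 3; order 8: 1; order 12: 3; order 24: 1.
Total: 1 + 3 + 1 + 3 + 3 + 1 + 3 + 1 = 16.

16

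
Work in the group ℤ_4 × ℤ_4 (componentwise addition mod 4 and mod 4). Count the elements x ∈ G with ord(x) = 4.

12

An element (a,b) has order lcm(ord(a), ord(b)); count pairs with lcm equal to 4.
Enumerating gives 12 such elements.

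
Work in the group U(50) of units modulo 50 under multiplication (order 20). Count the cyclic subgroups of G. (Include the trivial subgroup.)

A cyclic subgroup of order d is generated by each of its φ(d) elements of order d, so the cyclic subgroups of order d number (#elements of order d)/φ(d).
Cyclic subgroups by order — order 1: 1; order 2: 1; order 4: 1; order 5: 1; order 10: 1; order 20: 1.
Total: 6.

6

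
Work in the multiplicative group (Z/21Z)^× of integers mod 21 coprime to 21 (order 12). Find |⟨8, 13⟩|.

4

|⟨8⟩| = 2 and |⟨13⟩| = 2, so |H| is a multiple of lcm(2, 2) = 2 and divides |G| = 12.
Closing under the operation: H = {1, 8, 13, 20}, so |H| = 4.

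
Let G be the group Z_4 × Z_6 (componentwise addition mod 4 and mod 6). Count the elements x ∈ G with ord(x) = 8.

An element (a,b) has order lcm(ord(a), ord(b)); count pairs with lcm equal to 8.
Enumerating gives 0 such elements.

0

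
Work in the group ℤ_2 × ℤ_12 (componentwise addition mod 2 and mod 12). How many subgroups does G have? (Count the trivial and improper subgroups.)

16

|G| = 24, so by Lagrange every subgroup order divides 24. Divisors: 1, 2, 3, 4, 6, 8, 12, 24.
Subgroups by order — order 1: 1; order 2: 3; order 3: 1; order 4: 3; order 6: 3; order 8: 1; order 12: 3; order 24: 1.
Total: 1 + 3 + 1 + 3 + 3 + 1 + 3 + 1 = 16.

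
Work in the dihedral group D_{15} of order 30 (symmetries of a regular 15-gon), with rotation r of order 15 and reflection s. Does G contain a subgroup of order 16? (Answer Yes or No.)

No

16 does not divide |G| = 30, so by Lagrange no subgroup of order 16 exists.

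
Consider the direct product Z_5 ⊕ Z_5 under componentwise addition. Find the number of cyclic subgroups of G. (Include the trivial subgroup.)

7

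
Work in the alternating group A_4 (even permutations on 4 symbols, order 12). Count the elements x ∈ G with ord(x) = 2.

The elements of order 2 are: (1 2)(3 4), (1 3)(2 4), (1 4)(2 3).
That's 3.

3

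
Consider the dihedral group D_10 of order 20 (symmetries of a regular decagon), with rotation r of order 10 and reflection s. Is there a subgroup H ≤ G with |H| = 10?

Yes

10 | 20. A subgroup of order 10 is {e, r, r^2, r^3, r^4, r^5, r^6, r^7, r^8, r^9}.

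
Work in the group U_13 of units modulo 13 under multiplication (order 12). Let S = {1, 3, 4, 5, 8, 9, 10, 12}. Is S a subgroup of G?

No

|S| = 8 does not divide |G| = 12, so by Lagrange S is not a subgroup.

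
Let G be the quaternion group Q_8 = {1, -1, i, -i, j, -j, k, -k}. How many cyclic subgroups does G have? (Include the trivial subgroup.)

Group the elements of G by the cyclic subgroup they generate; each cyclic subgroup of order d accounts for φ(d) elements.
Cyclic subgroups by order — order 1: 1; order 2: 1; order 4: 3.
Total: 5.

5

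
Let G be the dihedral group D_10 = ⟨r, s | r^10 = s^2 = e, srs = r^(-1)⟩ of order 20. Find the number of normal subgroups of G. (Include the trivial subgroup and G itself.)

7

G has 22 subgroups. Checking conjugation-invariance by order — order 1: 1/1 normal; order 2: 1/11 normal; order 4: 0/5 normal; order 5: 1/1 normal; order 10: 3/3 normal; order 20: 1/1 normal.
Total normal subgroups: 7.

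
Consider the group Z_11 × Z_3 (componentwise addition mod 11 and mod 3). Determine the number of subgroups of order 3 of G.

|G| = 33 and 3 | 33, so subgroups of order 3 are possible by Lagrange.
The subgroups of order 3 are: {(0,0), (0,1), (0,2)}.
So G has 1 subgroup of order 3.

1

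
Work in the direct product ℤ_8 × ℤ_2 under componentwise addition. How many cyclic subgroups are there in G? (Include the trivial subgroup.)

Each element a generates a cyclic subgroup ⟨a⟩; distinct elements may generate the same one (a cyclic group of order d has φ(d) generators).
Cyclic subgroups by order — order 1: 1; order 2: 3; order 4: 2; order 8: 2.
Total: 8.

8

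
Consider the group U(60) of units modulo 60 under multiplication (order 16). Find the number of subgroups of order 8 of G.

7

|G| = 16 and 8 | 16, so subgroups of order 8 are possible by Lagrange.
The subgroups of order 8 are: {1, 11, 13, 23, 37, 47, 49, 59}; {1, 7, 11, 17, 43, 49, 53, 59}; {1, 11, 19, 29, 31, 41, 49, 59}; {1, 13, 17, 29, 37, 41, 49, 53}; … (7 in all).
So G has 7 subgroups of order 8.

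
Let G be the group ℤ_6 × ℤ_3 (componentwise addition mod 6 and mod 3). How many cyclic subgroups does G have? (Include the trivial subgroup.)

A cyclic subgroup of order d is generated by each of its φ(d) elements of order d, so the cyclic subgroups of order d number (#elements of order d)/φ(d).
Cyclic subgroups by order — order 1: 1; order 2: 1; order 3: 4; order 6: 4.
Total: 10.

10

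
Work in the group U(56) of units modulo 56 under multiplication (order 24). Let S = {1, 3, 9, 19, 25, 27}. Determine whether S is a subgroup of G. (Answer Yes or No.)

|S| = 6 divides |G| = 24, consistent with Lagrange.
S contains the identity, every element's inverse is in S, and S is closed under ·: it is a subgroup.
In fact S = ⟨3⟩.

Yes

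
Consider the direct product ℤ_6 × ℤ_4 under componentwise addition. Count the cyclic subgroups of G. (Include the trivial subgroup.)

A cyclic subgroup of order d is generated by each of its φ(d) elements of order d, so the cyclic subgroups of order d number (#elements of order d)/φ(d).
Cyclic subgroups by order — order 1: 1; order 2: 3; order 3: 1; order 4: 2; order 6: 3; order 12: 2.
Total: 12.

12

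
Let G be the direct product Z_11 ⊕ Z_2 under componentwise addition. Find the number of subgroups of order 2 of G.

1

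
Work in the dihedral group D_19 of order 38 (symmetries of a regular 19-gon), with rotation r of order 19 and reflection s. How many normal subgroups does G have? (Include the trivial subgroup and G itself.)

3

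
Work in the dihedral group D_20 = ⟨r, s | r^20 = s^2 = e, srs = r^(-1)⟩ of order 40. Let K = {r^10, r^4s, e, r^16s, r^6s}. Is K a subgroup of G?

Closure fails: r^10 · r^4s = r^14s ∉ K. So K is not a subgroup.

No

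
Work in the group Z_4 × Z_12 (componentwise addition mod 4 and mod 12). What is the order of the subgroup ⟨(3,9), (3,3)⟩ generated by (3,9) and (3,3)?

8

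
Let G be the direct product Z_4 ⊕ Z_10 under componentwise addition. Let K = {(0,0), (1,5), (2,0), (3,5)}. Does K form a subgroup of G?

Yes

|K| = 4 divides |G| = 40, consistent with Lagrange.
K contains the identity, every element's inverse is in K, and K is closed under +: it is a subgroup.
In fact K = ⟨(1,5)⟩.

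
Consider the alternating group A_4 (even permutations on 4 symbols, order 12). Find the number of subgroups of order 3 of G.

4

|G| = 12 and 3 | 12, so subgroups of order 3 are possible by Lagrange.
The subgroups of order 3 are: {e, (1 2 3), (1 3 2)}; {e, (1 2 4), (1 4 2)}; {e, (1 3 4), (1 4 3)}; {e, (2 3 4), (2 4 3)}.
So G has 4 subgroups of order 3.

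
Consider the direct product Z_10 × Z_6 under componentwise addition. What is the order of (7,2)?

The order of (7,2) in Z_10 × Z_6 is lcm(ord(7) in Z_10, ord(2) in Z_6).
ord(7) = 10 and ord(2) = 3, so |⟨(7,2)⟩| = lcm(10, 3) = 30.

30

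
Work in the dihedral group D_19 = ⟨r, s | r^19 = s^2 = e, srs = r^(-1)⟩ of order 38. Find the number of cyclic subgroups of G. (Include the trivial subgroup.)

Group the elements of G by the cyclic subgroup they generate; each cyclic subgroup of order d accounts for φ(d) elements.
Cyclic subgroups by order — order 1: 1; order 2: 19; order 19: 1.
Total: 21.

21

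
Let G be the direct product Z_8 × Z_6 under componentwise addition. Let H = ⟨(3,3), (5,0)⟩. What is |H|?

|⟨(3,3)⟩| = 8 and |⟨(5,0)⟩| = 8, so |H| is a multiple of lcm(8, 8) = 8 and divides |G| = 48.
Closing under the operation: H = {(0,0), (0,3), (1,0), (1,3), (2,0), (2,3), (3,0), (3,3), (4,0), (4,3), (5,0), (5,3), (6,0), (6,3), (7,0), (7,3)}, so |H| = 16.

16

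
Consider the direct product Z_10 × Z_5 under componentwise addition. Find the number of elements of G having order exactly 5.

24

An element (a,b) has order lcm(ord(a), ord(b)); count pairs with lcm equal to 5.
Enumerating gives 24 such elements.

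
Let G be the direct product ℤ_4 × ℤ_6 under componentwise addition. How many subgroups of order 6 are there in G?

|G| = 24 and 6 | 24, so subgroups of order 6 are possible by Lagrange.
The subgroups of order 6 are: {(0,0), (0,1), (0,2), (0,3), (0,4), (0,5)}; {(0,0), (0,2), (0,4), (2,0), (2,2), (2,4)}; {(0,0), (0,2), (0,4), (2,1), (2,3), (2,5)}.
So G has 3 subgroups of order 6.

3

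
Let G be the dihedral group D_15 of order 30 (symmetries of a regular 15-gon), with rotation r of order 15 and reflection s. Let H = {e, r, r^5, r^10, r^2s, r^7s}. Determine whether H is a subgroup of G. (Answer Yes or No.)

No

r ∈ H but its inverse r^14 ∉ H, so H is not a subgroup.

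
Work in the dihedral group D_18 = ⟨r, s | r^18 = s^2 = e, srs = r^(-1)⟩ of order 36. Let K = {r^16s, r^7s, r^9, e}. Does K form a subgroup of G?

Yes

|K| = 4 divides |G| = 36, consistent with Lagrange.
K contains the identity, every element's inverse is in K, and K is closed under ·: it is a subgroup.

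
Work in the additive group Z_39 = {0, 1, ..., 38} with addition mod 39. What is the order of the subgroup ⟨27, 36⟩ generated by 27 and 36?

|⟨27⟩| = 13 and |⟨36⟩| = 13, so |H| is a multiple of lcm(13, 13) = 13 and divides |G| = 39.
Closing under the operation: H = {0, 3, 6, 9, 12, 15, 18, 21, 24, 27, 30, 33, 36}, so |H| = 13.

13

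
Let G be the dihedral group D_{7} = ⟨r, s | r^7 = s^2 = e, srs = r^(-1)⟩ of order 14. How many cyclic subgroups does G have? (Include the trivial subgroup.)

9

A cyclic subgroup of order d is generated by each of its φ(d) elements of order d, so the cyclic subgroups of order d number (#elements of order d)/φ(d).
Cyclic subgroups by order — order 1: 1; order 2: 7; order 7: 1.
Total: 9.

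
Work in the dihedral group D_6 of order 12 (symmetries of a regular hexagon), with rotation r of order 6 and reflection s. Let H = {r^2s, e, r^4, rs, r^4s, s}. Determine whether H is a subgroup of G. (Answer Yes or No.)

r^4 ∈ H but its inverse r^2 ∉ H, so H is not a subgroup.

No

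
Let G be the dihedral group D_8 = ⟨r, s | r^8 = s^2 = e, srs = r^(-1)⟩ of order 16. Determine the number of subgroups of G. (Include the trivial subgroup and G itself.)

19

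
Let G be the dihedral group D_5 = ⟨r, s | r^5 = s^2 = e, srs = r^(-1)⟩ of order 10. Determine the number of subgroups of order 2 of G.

|G| = 10 and 2 | 10, so subgroups of order 2 are possible by Lagrange.
The subgroups of order 2 are: {e, r^2s}; {e, r^3s}; {e, r^4s}; {e, rs}; … (5 in all).
So G has 5 subgroups of order 2.

5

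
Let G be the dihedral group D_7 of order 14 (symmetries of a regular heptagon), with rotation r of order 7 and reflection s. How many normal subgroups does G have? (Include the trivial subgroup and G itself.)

3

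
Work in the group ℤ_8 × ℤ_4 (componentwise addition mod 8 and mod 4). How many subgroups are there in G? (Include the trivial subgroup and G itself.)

22

|G| = 32, so by Lagrange every subgroup order divides 32. Divisors: 1, 2, 4, 8, 16, 32.
Subgroups by order — order 1: 1; order 2: 3; order 4: 7; order 8: 7; order 16: 3; order 32: 1.
Total: 1 + 3 + 7 + 7 + 3 + 1 = 22.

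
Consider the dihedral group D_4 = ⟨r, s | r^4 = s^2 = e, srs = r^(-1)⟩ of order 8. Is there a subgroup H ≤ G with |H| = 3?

No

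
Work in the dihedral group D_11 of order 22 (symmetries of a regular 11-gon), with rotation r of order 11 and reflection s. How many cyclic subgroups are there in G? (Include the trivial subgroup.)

A cyclic subgroup of order d is generated by each of its φ(d) elements of order d, so the cyclic subgroups of order d number (#elements of order d)/φ(d).
Cyclic subgroups by order — order 1: 1; order 2: 11; order 11: 1.
Total: 13.

13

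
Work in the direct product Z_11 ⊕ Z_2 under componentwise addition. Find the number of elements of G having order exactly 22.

An element (a,b) has order lcm(ord(a), ord(b)); count pairs with lcm equal to 22.
Enumerating gives 10 such elements.

10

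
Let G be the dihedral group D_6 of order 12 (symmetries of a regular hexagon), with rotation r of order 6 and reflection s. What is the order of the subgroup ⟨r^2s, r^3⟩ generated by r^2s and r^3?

|⟨r^2s⟩| = 2 and |⟨r^3⟩| = 2, so |H| is a multiple of lcm(2, 2) = 2 and divides |G| = 12.
Closing under the operation: H = {e, r^3, r^2s, r^5s}, so |H| = 4.

4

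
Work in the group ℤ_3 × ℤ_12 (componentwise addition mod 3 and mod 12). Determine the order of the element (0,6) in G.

The order of (0,6) in Z_3 × Z_12 is lcm(ord(0) in Z_3, ord(6) in Z_12).
ord(0) = 1 and ord(6) = 2, so |⟨(0,6)⟩| = lcm(1, 2) = 2.

2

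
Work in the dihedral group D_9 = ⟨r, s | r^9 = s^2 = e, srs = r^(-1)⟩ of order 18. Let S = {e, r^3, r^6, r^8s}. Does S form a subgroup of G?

|S| = 4 does not divide |G| = 18, so by Lagrange S is not a subgroup.

No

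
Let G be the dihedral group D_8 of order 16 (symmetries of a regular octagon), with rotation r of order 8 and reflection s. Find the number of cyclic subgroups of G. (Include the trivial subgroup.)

A cyclic subgroup of order d is generated by each of its φ(d) elements of order d, so the cyclic subgroups of order d number (#elements of order d)/φ(d).
Cyclic subgroups by order — order 1: 1; order 2: 9; order 4: 1; order 8: 1.
Total: 12.

12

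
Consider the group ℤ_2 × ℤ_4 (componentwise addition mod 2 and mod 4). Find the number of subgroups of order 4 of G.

|G| = 8 and 4 | 8, so subgroups of order 4 are possible by Lagrange.
The subgroups of order 4 are: {(0,0), (0,1), (0,2), (0,3)}; {(0,0), (0,2), (1,0), (1,2)}; {(0,0), (0,2), (1,1), (1,3)}.
So G has 3 subgroups of order 4.

3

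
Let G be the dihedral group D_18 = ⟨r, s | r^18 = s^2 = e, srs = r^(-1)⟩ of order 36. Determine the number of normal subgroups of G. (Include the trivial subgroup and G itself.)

G has 45 subgroups. Checking conjugation-invariance by order — order 1: 1/1 normal; order 2: 1/19 normal; order 3: 1/1 normal; order 4: 0/9 normal; order 6: 1/7 normal; order 9: 1/1 normal; order 12: 0/3 normal; order 18: 3/3 normal; order 36: 1/1 normal.
Total normal subgroups: 9.

9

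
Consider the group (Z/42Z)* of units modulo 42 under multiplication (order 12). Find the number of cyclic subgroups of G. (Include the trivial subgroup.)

8

A cyclic subgroup of order d is generated by each of its φ(d) elements of order d, so the cyclic subgroups of order d number (#elements of order d)/φ(d).
Cyclic subgroups by order — order 1: 1; order 2: 3; order 3: 1; order 6: 3.
Total: 8.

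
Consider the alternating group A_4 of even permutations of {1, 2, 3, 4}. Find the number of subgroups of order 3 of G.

|G| = 12 and 3 | 12, so subgroups of order 3 are possible by Lagrange.
The subgroups of order 3 are: {e, (1 2 3), (1 3 2)}; {e, (1 2 4), (1 4 2)}; {e, (1 3 4), (1 4 3)}; {e, (2 3 4), (2 4 3)}.
So G has 4 subgroups of order 3.

4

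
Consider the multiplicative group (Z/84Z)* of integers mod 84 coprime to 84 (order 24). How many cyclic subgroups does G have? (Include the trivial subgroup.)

16

Each element a generates a cyclic subgroup ⟨a⟩; distinct elements may generate the same one (a cyclic group of order d has φ(d) generators).
Cyclic subgroups by order — order 1: 1; order 2: 7; order 3: 1; order 6: 7.
Total: 16.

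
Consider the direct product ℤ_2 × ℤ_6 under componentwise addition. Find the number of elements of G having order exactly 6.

6

An element (a,b) has order lcm(ord(a), ord(b)); count pairs with lcm equal to 6.
Enumerating gives 6 such elements.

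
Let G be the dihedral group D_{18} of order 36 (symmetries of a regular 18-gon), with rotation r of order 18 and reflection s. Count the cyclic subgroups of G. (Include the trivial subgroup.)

24

Each element a generates a cyclic subgroup ⟨a⟩; distinct elements may generate the same one (a cyclic group of order d has φ(d) generators).
Cyclic subgroups by order — order 1: 1; order 2: 19; order 3: 1; order 6: 1; order 9: 1; order 18: 1.
Total: 24.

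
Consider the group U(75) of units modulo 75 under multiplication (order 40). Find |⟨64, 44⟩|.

|⟨64⟩| = 10 and |⟨44⟩| = 10, so |H| is a multiple of lcm(10, 10) = 10 and divides |G| = 40.
Closing under the operation: H = {1, 4, 11, 14, 16, 19, 26, 29, 31, 34, 41, 44, 46, 49, 56, 59, 61, 64, 71, 74}, so |H| = 20.

20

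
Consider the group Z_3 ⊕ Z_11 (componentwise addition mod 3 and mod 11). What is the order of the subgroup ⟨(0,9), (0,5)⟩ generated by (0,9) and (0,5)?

11

|⟨(0,9)⟩| = 11 and |⟨(0,5)⟩| = 11, so |H| is a multiple of lcm(11, 11) = 11 and divides |G| = 33.
Closing under the operation: H = {(0,0), (0,1), (0,2), (0,3), (0,4), (0,5), (0,6), (0,7), (0,8), (0,9), (0,10)}, so |H| = 11.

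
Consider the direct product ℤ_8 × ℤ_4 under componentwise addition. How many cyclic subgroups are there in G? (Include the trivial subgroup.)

A cyclic subgroup of order d is generated by each of its φ(d) elements of order d, so the cyclic subgroups of order d number (#elements of order d)/φ(d).
Cyclic subgroups by order — order 1: 1; order 2: 3; order 4: 6; order 8: 4.
Total: 14.

14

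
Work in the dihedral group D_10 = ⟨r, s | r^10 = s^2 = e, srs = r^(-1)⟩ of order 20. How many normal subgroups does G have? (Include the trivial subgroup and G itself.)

G has 22 subgroups. Checking conjugation-invariance by order — order 1: 1/1 normal; order 2: 1/11 normal; order 4: 0/5 normal; order 5: 1/1 normal; order 10: 3/3 normal; order 20: 1/1 normal.
Total normal subgroups: 7.

7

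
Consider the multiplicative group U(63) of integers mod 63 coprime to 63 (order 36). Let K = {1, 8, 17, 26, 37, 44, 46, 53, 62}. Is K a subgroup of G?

No

Closure fails: 8 · 17 = 10 ∉ K. So K is not a subgroup.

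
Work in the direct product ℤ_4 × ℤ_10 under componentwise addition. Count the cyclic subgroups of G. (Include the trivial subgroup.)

12

Group the elements of G by the cyclic subgroup they generate; each cyclic subgroup of order d accounts for φ(d) elements.
Cyclic subgroups by order — order 1: 1; order 2: 3; order 4: 2; order 5: 1; order 10: 3; order 20: 2.
Total: 12.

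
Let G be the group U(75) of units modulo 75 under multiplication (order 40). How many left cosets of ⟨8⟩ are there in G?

2

|⟨8⟩| = 20 and |G| = 40.
By Lagrange, [G : H] = |G|/|H| = 40/20 = 2.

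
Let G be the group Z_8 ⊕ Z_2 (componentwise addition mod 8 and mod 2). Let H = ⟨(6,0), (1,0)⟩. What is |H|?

8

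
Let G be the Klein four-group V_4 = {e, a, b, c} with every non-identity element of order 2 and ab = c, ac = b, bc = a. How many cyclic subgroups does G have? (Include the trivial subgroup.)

Group the elements of G by the cyclic subgroup they generate; each cyclic subgroup of order d accounts for φ(d) elements.
Cyclic subgroups by order — order 1: 1; order 2: 3.
Total: 4.

4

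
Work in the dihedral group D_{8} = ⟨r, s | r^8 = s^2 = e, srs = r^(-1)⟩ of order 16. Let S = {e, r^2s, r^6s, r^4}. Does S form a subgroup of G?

|S| = 4 divides |G| = 16, consistent with Lagrange.
S contains the identity, every element's inverse is in S, and S is closed under ·: it is a subgroup.

Yes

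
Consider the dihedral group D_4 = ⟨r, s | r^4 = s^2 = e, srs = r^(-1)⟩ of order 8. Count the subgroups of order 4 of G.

|G| = 8 and 4 | 8, so subgroups of order 4 are possible by Lagrange.
The subgroups of order 4 are: {e, r, r^2, r^3}; {e, r^2, s, r^2s}; {e, r^2, rs, r^3s}.
So G has 3 subgroups of order 4.

3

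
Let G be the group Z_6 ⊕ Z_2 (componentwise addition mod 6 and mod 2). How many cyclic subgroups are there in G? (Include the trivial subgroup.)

Group the elements of G by the cyclic subgroup they generate; each cyclic subgroup of order d accounts for φ(d) elements.
Cyclic subgroups by order — order 1: 1; order 2: 3; order 3: 1; order 6: 3.
Total: 8.

8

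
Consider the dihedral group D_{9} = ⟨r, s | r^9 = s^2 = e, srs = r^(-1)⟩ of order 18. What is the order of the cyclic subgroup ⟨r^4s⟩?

Computing powers of r^4s: the smallest k with (r^4s)^k = e is k = 2.

2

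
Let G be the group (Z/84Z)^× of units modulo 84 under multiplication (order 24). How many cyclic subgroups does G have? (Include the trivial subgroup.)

Each element a generates a cyclic subgroup ⟨a⟩; distinct elements may generate the same one (a cyclic group of order d has φ(d) generators).
Cyclic subgroups by order — order 1: 1; order 2: 7; order 3: 1; order 6: 7.
Total: 16.

16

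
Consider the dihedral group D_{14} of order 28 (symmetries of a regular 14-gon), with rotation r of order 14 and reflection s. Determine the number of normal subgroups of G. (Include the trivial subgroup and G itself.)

7

G has 28 subgroups. Checking conjugation-invariance by order — order 1: 1/1 normal; order 2: 1/15 normal; order 4: 0/7 normal; order 7: 1/1 normal; order 14: 3/3 normal; order 28: 1/1 normal.
Total normal subgroups: 7.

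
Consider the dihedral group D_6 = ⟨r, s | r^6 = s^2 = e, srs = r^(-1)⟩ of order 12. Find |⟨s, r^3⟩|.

|⟨s⟩| = 2 and |⟨r^3⟩| = 2, so |H| is a multiple of lcm(2, 2) = 2 and divides |G| = 12.
Closing under the operation: H = {e, r^3, s, r^3s}, so |H| = 4.

4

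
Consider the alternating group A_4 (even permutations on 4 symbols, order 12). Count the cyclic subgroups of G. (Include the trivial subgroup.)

A cyclic subgroup of order d is generated by each of its φ(d) elements of order d, so the cyclic subgroups of order d number (#elements of order d)/φ(d).
Cyclic subgroups by order — order 1: 1; order 2: 3; order 3: 4.
Total: 8.

8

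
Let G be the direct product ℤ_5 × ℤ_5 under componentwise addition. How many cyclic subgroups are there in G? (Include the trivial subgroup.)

Each element a generates a cyclic subgroup ⟨a⟩; distinct elements may generate the same one (a cyclic group of order d has φ(d) generators).
Cyclic subgroups by order — order 1: 1; order 5: 6.
Total: 7.

7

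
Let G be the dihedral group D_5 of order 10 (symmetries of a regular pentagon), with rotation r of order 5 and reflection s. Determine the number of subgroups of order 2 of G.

5

|G| = 10 and 2 | 10, so subgroups of order 2 are possible by Lagrange.
The subgroups of order 2 are: {e, r^2s}; {e, r^3s}; {e, r^4s}; {e, rs}; … (5 in all).
So G has 5 subgroups of order 2.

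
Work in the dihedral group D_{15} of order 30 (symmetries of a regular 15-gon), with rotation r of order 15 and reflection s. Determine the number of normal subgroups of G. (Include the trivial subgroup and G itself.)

G has 28 subgroups. Checking conjugation-invariance by order — order 1: 1/1 normal; order 2: 0/15 normal; order 3: 1/1 normal; order 5: 1/1 normal; order 6: 0/5 normal; order 10: 0/3 normal; order 15: 1/1 normal; order 30: 1/1 normal.
Total normal subgroups: 5.

5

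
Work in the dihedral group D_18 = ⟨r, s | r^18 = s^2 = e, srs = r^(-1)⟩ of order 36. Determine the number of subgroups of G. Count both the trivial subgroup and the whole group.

|G| = 36, so by Lagrange every subgroup order divides 36. Divisors: 1, 2, 3, 4, 6, 9, 12, 18, 36.
Subgroups by order — order 1: 1; order 2: 19; order 3: 1; order 4: 9; order 6: 7; order 9: 1; order 12: 3; order 18: 3; order 36: 1.
Total: 1 + 19 + 1 + 9 + 7 + 1 + 3 + 3 + 1 = 45.

45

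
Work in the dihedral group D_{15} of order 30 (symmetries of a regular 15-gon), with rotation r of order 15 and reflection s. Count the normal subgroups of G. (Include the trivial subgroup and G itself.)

5

G has 28 subgroups. Checking conjugation-invariance by order — order 1: 1/1 normal; order 2: 0/15 normal; order 3: 1/1 normal; order 5: 1/1 normal; order 6: 0/5 normal; order 10: 0/3 normal; order 15: 1/1 normal; order 30: 1/1 normal.
Total normal subgroups: 5.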